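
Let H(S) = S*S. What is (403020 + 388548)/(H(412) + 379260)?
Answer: 197892/137251 ≈ 1.4418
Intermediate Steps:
H(S) = S²
(403020 + 388548)/(H(412) + 379260) = (403020 + 388548)/(412² + 379260) = 791568/(169744 + 379260) = 791568/549004 = 791568*(1/549004) = 197892/137251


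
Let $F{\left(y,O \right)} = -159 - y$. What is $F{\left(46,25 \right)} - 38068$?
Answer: $-38273$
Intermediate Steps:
$F{\left(46,25 \right)} - 38068 = \left(-159 - 46\right) - 38068 = -205 - 38068 = -38273$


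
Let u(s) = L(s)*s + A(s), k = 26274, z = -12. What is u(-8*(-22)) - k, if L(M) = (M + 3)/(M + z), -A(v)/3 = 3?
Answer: -1069727/41 ≈ -26091.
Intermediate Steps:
A(v) = -9 (A(v) = -3*3 = -9)
L(M) = (3 + M)/(-12 + M) (L(M) = (M + 3)/(M - 12) = (3 + M)/(-12 + M))
u(s) = -9 + s*(3 + s)/(-12 + s) (u(s) = ((3 + s)/(-12 + s))*s - 9 = s*(3 + s)/(-12 + s) - 9 = -9 + s*(3 + s)/(-12 + s))
u(-8*(-22)) - k = (108 + (-8*(-22))² - (-48)*(-22))/(-12 - 8*(-22)) - 1*26274 = (108 + 176² - 6*176)/(-12 + 176) - 26274 = (108 + 30976 - 1056)/164 - 26274 = (1/164)*30028 - 26274 = 7507/41 - 26274 = -1069727/41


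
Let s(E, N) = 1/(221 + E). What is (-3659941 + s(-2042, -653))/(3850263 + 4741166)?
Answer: -6664752562/15644992209 ≈ -0.42600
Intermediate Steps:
(-3659941 + s(-2042, -653))/(3850263 + 4741166) = (-3659941 + 1/(221 - 2042))/(3850263 + 4741166) = (-3659941 + 1/(-1821))/8591429 = (-3659941 - 1/1821)*(1/8591429) = -6664752562/1821*1/8591429 = -6664752562/15644992209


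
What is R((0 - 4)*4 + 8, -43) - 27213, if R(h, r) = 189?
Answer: -27024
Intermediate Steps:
R((0 - 4)*4 + 8, -43) - 27213 = 189 - 27213 = -27024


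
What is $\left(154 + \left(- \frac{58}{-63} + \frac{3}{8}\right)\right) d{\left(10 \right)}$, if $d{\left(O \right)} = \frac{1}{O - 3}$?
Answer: $\frac{78269}{3528} \approx 22.185$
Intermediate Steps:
$d{\left(O \right)} = \frac{1}{-3 + O}$
$\left(154 + \left(- \frac{58}{-63} + \frac{3}{8}\right)\right) d{\left(10 \right)} = \frac{154 + \left(- \frac{58}{-63} + \frac{3}{8}\right)}{-3 + 10} = \frac{154 + \left(\left(-58\right) \left(- \frac{1}{63}\right) + 3 \cdot \frac{1}{8}\right)}{7} = \left(154 + \left(\frac{58}{63} + \frac{3}{8}\right)\right) \frac{1}{7} = \left(154 + \frac{653}{504}\right) \frac{1}{7} = \frac{78269}{504} \cdot \frac{1}{7} = \frac{78269}{3528}$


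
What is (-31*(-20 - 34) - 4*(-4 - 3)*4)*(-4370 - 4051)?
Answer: -15039906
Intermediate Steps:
(-31*(-20 - 34) - 4*(-4 - 3)*4)*(-4370 - 4051) = (-31*(-54) - (-28)*4)*(-8421) = (1674 - 4*(-28))*(-8421) = (1674 + 112)*(-8421) = 1786*(-8421) = -15039906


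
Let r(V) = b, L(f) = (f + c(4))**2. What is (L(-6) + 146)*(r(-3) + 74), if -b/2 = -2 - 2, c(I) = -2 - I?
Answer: 23780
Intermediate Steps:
L(f) = (-6 + f)**2 (L(f) = (f + (-2 - 1*4))**2 = (f + (-2 - 4))**2 = (f - 6)**2 = (-6 + f)**2)
b = 8 (b = -2*(-2 - 2) = -2*(-4) = 8)
r(V) = 8
(L(-6) + 146)*(r(-3) + 74) = ((-6 - 6)**2 + 146)*(8 + 74) = ((-12)**2 + 146)*82 = (144 + 146)*82 = 290*82 = 23780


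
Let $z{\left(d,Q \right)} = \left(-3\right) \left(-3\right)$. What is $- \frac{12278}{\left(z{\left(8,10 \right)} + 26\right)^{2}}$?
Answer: $- \frac{1754}{175} \approx -10.023$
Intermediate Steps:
$z{\left(d,Q \right)} = 9$
$- \frac{12278}{\left(z{\left(8,10 \right)} + 26\right)^{2}} = - \frac{12278}{\left(9 + 26\right)^{2}} = - \frac{12278}{35^{2}} = - \frac{12278}{1225} = \left(-12278\right) \frac{1}{1225} = - \frac{1754}{175}$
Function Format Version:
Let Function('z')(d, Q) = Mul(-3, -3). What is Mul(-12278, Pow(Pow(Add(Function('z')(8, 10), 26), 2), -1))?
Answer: Rational(-1754, 175) ≈ -10.023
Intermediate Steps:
Function('z')(d, Q) = 9
Mul(-12278, Pow(Pow(Add(Function('z')(8, 10), 26), 2), -1)) = Mul(-12278, Pow(Pow(Add(9, 26), 2), -1)) = Mul(-12278, Pow(Pow(35, 2), -1)) = Mul(-12278, Pow(1225, -1)) = Mul(-12278, Rational(1, 1225)) = Rational(-1754, 175)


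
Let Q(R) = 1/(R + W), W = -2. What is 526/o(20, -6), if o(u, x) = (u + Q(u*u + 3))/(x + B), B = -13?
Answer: -4007594/8021 ≈ -499.64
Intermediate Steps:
Q(R) = 1/(-2 + R) (Q(R) = 1/(R - 2) = 1/(-2 + R))
o(u, x) = (u + 1/(1 + u**2))/(-13 + x) (o(u, x) = (u + 1/(-2 + (u*u + 3)))/(x - 13) = (u + 1/(-2 + (u**2 + 3)))/(-13 + x) = (u + 1/(-2 + (3 + u**2)))/(-13 + x) = (u + 1/(1 + u**2))/(-13 + x))
526/o(20, -6) = 526/(((1 + 20*(1 + 20**2))/((1 + 20**2)*(-13 - 6)))) = 526/(((1 + 20*(1 + 400))/((1 + 400)*(-19)))) = 526/((-1/19*(1 + 20*401)/401)) = 526/(((1/401)*(-1/19)*(1 + 8020))) = 526/(((1/401)*(-1/19)*8021)) = 526/(-8021/7619) = 526*(-7619/8021) = -4007594/8021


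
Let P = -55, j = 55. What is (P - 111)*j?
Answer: -9130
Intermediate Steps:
(P - 111)*j = (-55 - 111)*55 = -166*55 = -9130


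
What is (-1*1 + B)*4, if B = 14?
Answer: 52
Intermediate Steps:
(-1*1 + B)*4 = (-1*1 + 14)*4 = (-1 + 14)*4 = 13*4 = 52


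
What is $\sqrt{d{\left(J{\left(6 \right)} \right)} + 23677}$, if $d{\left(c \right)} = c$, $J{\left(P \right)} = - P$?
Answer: $\sqrt{23671} \approx 153.85$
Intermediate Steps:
$\sqrt{d{\left(J{\left(6 \right)} \right)} + 23677} = \sqrt{\left(-1\right) 6 + 23677} = \sqrt{-6 + 23677} = \sqrt{23671}$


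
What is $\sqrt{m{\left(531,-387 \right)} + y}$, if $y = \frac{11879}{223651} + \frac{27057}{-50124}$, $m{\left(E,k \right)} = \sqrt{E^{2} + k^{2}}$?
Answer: $\frac{\sqrt{-1698950143854956399 + 31417609688003215044 \sqrt{5330}}}{1868380454} \approx 25.624$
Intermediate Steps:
$y = - \frac{1818634037}{3736760908}$ ($y = 11879 \cdot \frac{1}{223651} + 27057 \left(- \frac{1}{50124}\right) = \frac{11879}{223651} - \frac{9019}{16708} = - \frac{1818634037}{3736760908} \approx -0.48669$)
$\sqrt{m{\left(531,-387 \right)} + y} = \sqrt{\sqrt{531^{2} + \left(-387\right)^{2}} - \frac{1818634037}{3736760908}} = \sqrt{\sqrt{281961 + 149769} - \frac{1818634037}{3736760908}} = \sqrt{\sqrt{431730} - \frac{1818634037}{3736760908}} = \sqrt{9 \sqrt{5330} - \frac{1818634037}{3736760908}} = \sqrt{- \frac{1818634037}{3736760908} + 9 \sqrt{5330}}$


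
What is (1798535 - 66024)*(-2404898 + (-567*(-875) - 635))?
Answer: -3308070363488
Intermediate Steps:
(1798535 - 66024)*(-2404898 + (-567*(-875) - 635)) = 1732511*(-2404898 + (496125 - 635)) = 1732511*(-2404898 + 495490) = 1732511*(-1909408) = -3308070363488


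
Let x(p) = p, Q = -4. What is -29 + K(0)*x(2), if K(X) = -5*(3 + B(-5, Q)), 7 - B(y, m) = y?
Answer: -179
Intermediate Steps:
B(y, m) = 7 - y
K(X) = -75 (K(X) = -5*(3 + (7 - 1*(-5))) = -5*(3 + (7 + 5)) = -5*(3 + 12) = -5*15 = -75)
-29 + K(0)*x(2) = -29 - 75*2 = -29 - 150 = -179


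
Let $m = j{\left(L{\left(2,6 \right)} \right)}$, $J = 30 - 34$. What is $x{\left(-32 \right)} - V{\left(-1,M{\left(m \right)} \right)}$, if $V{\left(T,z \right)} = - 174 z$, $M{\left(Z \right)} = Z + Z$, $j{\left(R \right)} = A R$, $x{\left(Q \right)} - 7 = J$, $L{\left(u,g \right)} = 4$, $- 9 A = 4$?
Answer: $- \frac{1847}{3} \approx -615.67$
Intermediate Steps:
$A = - \frac{4}{9}$ ($A = \left(- \frac{1}{9}\right) 4 = - \frac{4}{9} \approx -0.44444$)
$J = -4$ ($J = 30 - 34 = -4$)
$x{\left(Q \right)} = 3$ ($x{\left(Q \right)} = 7 - 4 = 3$)
$j{\left(R \right)} = - \frac{4 R}{9}$
$m = - \frac{16}{9}$ ($m = \left(- \frac{4}{9}\right) 4 = - \frac{16}{9} \approx -1.7778$)
$M{\left(Z \right)} = 2 Z$
$x{\left(-32 \right)} - V{\left(-1,M{\left(m \right)} \right)} = 3 - - 174 \cdot 2 \left(- \frac{16}{9}\right) = 3 - \left(-174\right) \left(- \frac{32}{9}\right) = 3 - \frac{1856}{3} = - \frac{1847}{3}$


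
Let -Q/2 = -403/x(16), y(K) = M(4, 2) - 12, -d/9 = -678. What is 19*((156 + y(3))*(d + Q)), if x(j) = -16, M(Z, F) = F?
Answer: 67148831/4 ≈ 1.6787e+7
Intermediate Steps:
d = 6102 (d = -9*(-678) = 6102)
y(K) = -10 (y(K) = 2 - 12 = -10)
Q = -403/8 (Q = -(-806)/(-16) = -(-806)*(-1)/16 = -2*403/16 = -403/8 ≈ -50.375)
19*((156 + y(3))*(d + Q)) = 19*((156 - 10)*(6102 - 403/8)) = 19*(146*(48413/8)) = 19*(3534149/4) = 67148831/4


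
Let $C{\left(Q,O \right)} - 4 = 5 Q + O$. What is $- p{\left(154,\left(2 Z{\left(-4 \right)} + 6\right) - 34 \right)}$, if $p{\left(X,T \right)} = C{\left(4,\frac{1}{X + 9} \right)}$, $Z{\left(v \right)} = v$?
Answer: $- \frac{3913}{163} \approx -24.006$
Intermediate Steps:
$C{\left(Q,O \right)} = 4 + O + 5 Q$ ($C{\left(Q,O \right)} = 4 + \left(5 Q + O\right) = 4 + \left(O + 5 Q\right) = 4 + O + 5 Q$)
$p{\left(X,T \right)} = 24 + \frac{1}{9 + X}$ ($p{\left(X,T \right)} = 4 + \frac{1}{X + 9} + 5 \cdot 4 = 4 + \frac{1}{9 + X} + 20 = 24 + \frac{1}{9 + X}$)
$- p{\left(154,\left(2 Z{\left(-4 \right)} + 6\right) - 34 \right)} = - \frac{217 + 24 \cdot 154}{9 + 154} = - \frac{217 + 3696}{163} = - \frac{3913}{163}$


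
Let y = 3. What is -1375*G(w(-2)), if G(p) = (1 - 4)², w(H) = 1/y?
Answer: -12375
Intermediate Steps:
w(H) = ⅓ (w(H) = 1/3 = ⅓)
G(p) = 9 (G(p) = (-3)² = 9)
-1375*G(w(-2)) = -1375*9 = -12375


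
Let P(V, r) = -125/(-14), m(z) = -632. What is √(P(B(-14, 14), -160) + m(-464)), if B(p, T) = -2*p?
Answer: I*√122122/14 ≈ 24.961*I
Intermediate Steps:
P(V, r) = 125/14 (P(V, r) = -125*(-1/14) = 125/14)
√(P(B(-14, 14), -160) + m(-464)) = √(125/14 - 632) = √(-8723/14) = I*√122122/14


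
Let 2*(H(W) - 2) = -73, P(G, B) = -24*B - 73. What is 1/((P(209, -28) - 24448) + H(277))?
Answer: -2/47767 ≈ -4.1870e-5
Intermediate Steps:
P(G, B) = -73 - 24*B
H(W) = -69/2 (H(W) = 2 + (½)*(-73) = 2 - 73/2 = -69/2)
1/((P(209, -28) - 24448) + H(277)) = 1/(((-73 - 24*(-28)) - 24448) - 69/2) = 1/(((-73 + 672) - 24448) - 69/2) = 1/((599 - 24448) - 69/2) = 1/(-23849 - 69/2) = 1/(-47767/2) = -2/47767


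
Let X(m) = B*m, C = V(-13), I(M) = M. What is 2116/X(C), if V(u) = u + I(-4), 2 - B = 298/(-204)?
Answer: -12696/353 ≈ -35.966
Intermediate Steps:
B = 353/102 (B = 2 - 298/(-204) = 2 - 298*(-1)/204 = 2 - 1*(-149/102) = 2 + 149/102 = 353/102 ≈ 3.4608)
V(u) = -4 + u (V(u) = u - 4 = -4 + u)
C = -17 (C = -4 - 13 = -17)
X(m) = 353*m/102
2116/X(C) = 2116/(((353/102)*(-17))) = 2116/(-353/6) = 2116*(-6/353) = -12696/353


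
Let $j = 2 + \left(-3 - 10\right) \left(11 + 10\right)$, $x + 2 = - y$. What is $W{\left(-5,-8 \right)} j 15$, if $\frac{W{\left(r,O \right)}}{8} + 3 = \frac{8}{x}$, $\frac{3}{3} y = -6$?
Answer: $32520$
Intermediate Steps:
$y = -6$
$x = 4$ ($x = -2 - -6 = -2 + 6 = 4$)
$W{\left(r,O \right)} = -8$ ($W{\left(r,O \right)} = -24 + 8 \cdot \frac{8}{4} = -24 + 8 \cdot 8 \cdot \frac{1}{4} = -24 + 8 \cdot 2 = -24 + 16 = -8$)
$j = -271$ ($j = 2 - 273 = -271$)
$W{\left(-5,-8 \right)} j 15 = \left(-8\right) \left(-271\right) 15 = 2168 \cdot 15 = 32520$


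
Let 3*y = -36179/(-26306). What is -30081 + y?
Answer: -2373896179/78918 ≈ -30081.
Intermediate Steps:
y = 36179/78918 (y = (-36179/(-26306))/3 = (-36179*(-1/26306))/3 = (1/3)*(36179/26306) = 36179/78918 ≈ 0.45844)
-30081 + y = -30081 + 36179/78918 = -2373896179/78918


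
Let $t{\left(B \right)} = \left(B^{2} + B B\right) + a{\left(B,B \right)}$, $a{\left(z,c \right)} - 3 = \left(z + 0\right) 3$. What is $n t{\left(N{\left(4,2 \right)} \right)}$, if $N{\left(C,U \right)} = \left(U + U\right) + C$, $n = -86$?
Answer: $-13330$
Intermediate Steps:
$N{\left(C,U \right)} = C + 2 U$ ($N{\left(C,U \right)} = 2 U + C = C + 2 U$)
$a{\left(z,c \right)} = 3 + 3 z$ ($a{\left(z,c \right)} = 3 + \left(z + 0\right) 3 = 3 + z 3 = 3 + 3 z$)
$t{\left(B \right)} = 3 + 2 B^{2} + 3 B$ ($t{\left(B \right)} = \left(B^{2} + B B\right) + \left(3 + 3 B\right) = \left(B^{2} + B^{2}\right) + \left(3 + 3 B\right) = 2 B^{2} + \left(3 + 3 B\right) = 3 + 2 B^{2} + 3 B$)
$n t{\left(N{\left(4,2 \right)} \right)} = - 86 \left(3 + 2 \left(4 + 2 \cdot 2\right)^{2} + 3 \left(4 + 2 \cdot 2\right)\right) = - 86 \left(3 + 2 \left(4 + 4\right)^{2} + 3 \left(4 + 4\right)\right) = - 86 \left(3 + 2 \cdot 8^{2} + 3 \cdot 8\right) = - 86 \left(3 + 2 \cdot 64 + 24\right) = - 86 \left(3 + 128 + 24\right) = \left(-86\right) 155 = -13330$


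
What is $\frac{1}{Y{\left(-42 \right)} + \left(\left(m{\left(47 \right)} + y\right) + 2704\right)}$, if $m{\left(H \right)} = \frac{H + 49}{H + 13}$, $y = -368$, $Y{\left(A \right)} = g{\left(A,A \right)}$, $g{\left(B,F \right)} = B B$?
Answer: $\frac{5}{20508} \approx 0.00024381$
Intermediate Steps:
$g{\left(B,F \right)} = B^{2}$
$Y{\left(A \right)} = A^{2}$
$m{\left(H \right)} = \frac{49 + H}{13 + H}$
$\frac{1}{Y{\left(-42 \right)} + \left(\left(m{\left(47 \right)} + y\right) + 2704\right)} = \frac{1}{\left(-42\right)^{2} + \left(\left(\frac{49 + 47}{13 + 47} - 368\right) + 2704\right)} = \frac{1}{1764 + \left(\left(\frac{1}{60} \cdot 96 - 368\right) + 2704\right)} = \frac{1}{1764 + \left(\left(\frac{8}{5} - 368\right) + 2704\right)} = \frac{1}{1764 + \left(- \frac{1832}{5} + 2704\right)} = \frac{1}{1764 + \frac{11688}{5}} = \frac{1}{\frac{20508}{5}} = \frac{5}{20508}$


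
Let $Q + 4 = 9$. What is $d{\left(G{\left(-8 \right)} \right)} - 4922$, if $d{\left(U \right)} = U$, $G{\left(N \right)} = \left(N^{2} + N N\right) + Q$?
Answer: $-4789$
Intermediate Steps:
$Q = 5$ ($Q = -4 + 9 = 5$)
$G{\left(N \right)} = 5 + 2 N^{2}$ ($G{\left(N \right)} = \left(N^{2} + N N\right) + 5 = \left(N^{2} + N^{2}\right) + 5 = 2 N^{2} + 5 = 5 + 2 N^{2}$)
$d{\left(G{\left(-8 \right)} \right)} - 4922 = \left(5 + 2 \left(-8\right)^{2}\right) - 4922 = \left(5 + 2 \cdot 64\right) - 4922 = \left(5 + 128\right) - 4922 = 133 - 4922 = -4789$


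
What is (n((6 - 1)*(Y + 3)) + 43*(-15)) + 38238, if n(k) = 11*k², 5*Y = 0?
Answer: 40068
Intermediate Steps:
Y = 0 (Y = (⅕)*0 = 0)
(n((6 - 1)*(Y + 3)) + 43*(-15)) + 38238 = (11*((6 - 1)*(0 + 3))² + 43*(-15)) + 38238 = (11*(5*3)² - 645) + 38238 = (11*15² - 645) + 38238 = (11*225 - 645) + 38238 = (2475 - 645) + 38238 = 1830 + 38238 = 40068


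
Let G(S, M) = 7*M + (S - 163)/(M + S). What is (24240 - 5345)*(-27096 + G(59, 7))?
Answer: -16865733685/33 ≈ -5.1108e+8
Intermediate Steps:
G(S, M) = 7*M + (-163 + S)/(M + S)
(24240 - 5345)*(-27096 + G(59, 7)) = (24240 - 5345)*(-27096 + (-163 + 59 + 7*7² + 7*7*59)/(7 + 59)) = 18895*(-27096 + (-163 + 59 + 7*49 + 2891)/66) = 18895*(-27096 + (-163 + 59 + 343 + 2891)/66) = 18895*(-27096 + (1/66)*3130) = 18895*(-27096 + 1565/33) = 18895*(-892603/33) = -16865733685/33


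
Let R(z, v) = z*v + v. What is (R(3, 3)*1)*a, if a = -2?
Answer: -24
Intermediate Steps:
R(z, v) = v + v*z (R(z, v) = v*z + v = v + v*z)
(R(3, 3)*1)*a = ((3*(1 + 3))*1)*(-2) = ((3*4)*1)*(-2) = (12*1)*(-2) = 12*(-2) = -24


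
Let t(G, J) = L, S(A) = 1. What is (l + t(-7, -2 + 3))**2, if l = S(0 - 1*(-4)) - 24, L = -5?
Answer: 784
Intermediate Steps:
t(G, J) = -5
l = -23 (l = 1 - 24 = -23)
(l + t(-7, -2 + 3))**2 = (-23 - 5)**2 = (-28)**2 = 784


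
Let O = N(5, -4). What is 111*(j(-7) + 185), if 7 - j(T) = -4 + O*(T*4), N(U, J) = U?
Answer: 37296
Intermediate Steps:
O = 5
j(T) = 11 - 20*T (j(T) = 7 - (-4 + 5*(T*4)) = 7 - (-4 + 5*(4*T)) = 7 - (-4 + 20*T) = 7 + (4 - 20*T) = 11 - 20*T)
111*(j(-7) + 185) = 111*((11 - 20*(-7)) + 185) = 111*((11 + 140) + 185) = 111*(151 + 185) = 111*336 = 37296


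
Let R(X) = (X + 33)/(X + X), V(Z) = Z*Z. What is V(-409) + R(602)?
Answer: 201406959/1204 ≈ 1.6728e+5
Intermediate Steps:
V(Z) = Z²
R(X) = (33 + X)/(2*X) (R(X) = (33 + X)/((2*X)) = (33 + X)*(1/(2*X)) = (33 + X)/(2*X))
V(-409) + R(602) = (-409)² + (½)*(33 + 602)/602 = 167281 + (½)*(1/602)*635 = 167281 + 635/1204 = 201406959/1204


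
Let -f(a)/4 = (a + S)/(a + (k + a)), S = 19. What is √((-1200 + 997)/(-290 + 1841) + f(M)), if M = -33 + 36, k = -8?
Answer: √105531591/1551 ≈ 6.6234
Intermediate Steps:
M = 3
f(a) = -4*(19 + a)/(-8 + 2*a) (f(a) = -4*(a + 19)/(a + (-8 + a)) = -4*(19 + a)/(-8 + 2*a))
√((-1200 + 997)/(-290 + 1841) + f(M)) = √((-1200 + 997)/(-290 + 1841) + 2*(-19 - 1*3)/(-4 + 3)) = √(-203/1551 + 2*(-19 - 3)/(-1)) = √(-203*1/1551 + 2*(-1)*(-22)) = √(-203/1551 + 44) = √(68041/1551) = √105531591/1551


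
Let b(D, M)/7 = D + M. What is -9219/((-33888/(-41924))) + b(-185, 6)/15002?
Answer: -241594824849/21182824 ≈ -11405.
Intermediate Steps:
b(D, M) = 7*D + 7*M (b(D, M) = 7*(D + M) = 7*D + 7*M)
-9219/((-33888/(-41924))) + b(-185, 6)/15002 = -9219/((-33888/(-41924))) + (7*(-185) + 7*6)/15002 = -9219/((-33888*(-1/41924))) + (-1295 + 42)*(1/15002) = -9219/8472/10481 - 1253*1/15002 = -9219*10481/8472 - 1253/15002 = -32208113/2824 - 1253/15002 = -241594824849/21182824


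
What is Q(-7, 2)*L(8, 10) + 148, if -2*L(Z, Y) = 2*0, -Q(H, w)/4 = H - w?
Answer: 148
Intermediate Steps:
Q(H, w) = -4*H + 4*w (Q(H, w) = -4*(H - w) = -4*H + 4*w)
L(Z, Y) = 0 (L(Z, Y) = -0 = -½*0 = 0)
Q(-7, 2)*L(8, 10) + 148 = (-4*(-7) + 4*2)*0 + 148 = (28 + 8)*0 + 148 = 36*0 + 148 = 0 + 148 = 148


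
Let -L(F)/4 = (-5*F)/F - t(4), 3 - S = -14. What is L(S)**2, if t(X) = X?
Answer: 1296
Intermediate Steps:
S = 17 (S = 3 - 1*(-14) = 3 + 14 = 17)
L(F) = 36 (L(F) = -4*((-5*F)/F - 1*4) = -4*(-5 - 4) = -4*(-9) = 36)
L(S)**2 = 36**2 = 1296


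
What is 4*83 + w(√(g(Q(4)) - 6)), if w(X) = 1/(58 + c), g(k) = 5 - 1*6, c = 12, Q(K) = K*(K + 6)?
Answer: 23241/70 ≈ 332.01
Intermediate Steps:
Q(K) = K*(6 + K)
g(k) = -1 (g(k) = 5 - 6 = -1)
w(X) = 1/70 (w(X) = 1/(58 + 12) = 1/70)
4*83 + w(√(g(Q(4)) - 6)) = 4*83 + 1/70 = 332 + 1/70 = 23241/70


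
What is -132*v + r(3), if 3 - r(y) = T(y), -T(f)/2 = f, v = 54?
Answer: -7119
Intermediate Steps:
T(f) = -2*f
r(y) = 3 + 2*y (r(y) = 3 - (-2)*y = 3 + 2*y)
-132*v + r(3) = -132*54 + (3 + 2*3) = -7128 + (3 + 6) = -7128 + 9 = -7119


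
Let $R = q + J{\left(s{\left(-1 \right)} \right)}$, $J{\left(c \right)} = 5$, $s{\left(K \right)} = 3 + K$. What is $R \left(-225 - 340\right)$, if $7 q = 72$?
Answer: $- \frac{60455}{7} \approx -8636.4$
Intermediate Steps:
$q = \frac{72}{7}$ ($q = \frac{1}{7} \cdot 72 = \frac{72}{7} \approx 10.286$)
$R = \frac{107}{7}$ ($R = \frac{72}{7} + 5 = \frac{107}{7} \approx 15.286$)
$R \left(-225 - 340\right) = \frac{107 \left(-225 - 340\right)}{7} = \frac{107}{7} \left(-565\right) = - \frac{60455}{7}$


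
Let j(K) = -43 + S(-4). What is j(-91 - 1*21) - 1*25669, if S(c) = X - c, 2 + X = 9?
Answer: -25701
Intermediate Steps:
X = 7 (X = -2 + 9 = 7)
S(c) = 7 - c
j(K) = -32 (j(K) = -43 + (7 - 1*(-4)) = -43 + (7 + 4) = -43 + 11 = -32)
j(-91 - 1*21) - 1*25669 = -32 - 1*25669 = -32 - 25669 = -25701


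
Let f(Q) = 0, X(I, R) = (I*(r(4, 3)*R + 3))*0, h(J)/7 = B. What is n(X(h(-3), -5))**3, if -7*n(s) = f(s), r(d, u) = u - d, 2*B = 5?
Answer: 0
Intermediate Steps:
B = 5/2 (B = (1/2)*5 = 5/2 ≈ 2.5000)
h(J) = 35/2 (h(J) = 7*(5/2) = 35/2)
X(I, R) = 0 (X(I, R) = (I*((3 - 1*4)*R + 3))*0 = (I*((3 - 4)*R + 3))*0 = (I*(-R + 3))*0 = (I*(3 - R))*0 = 0)
n(s) = 0 (n(s) = -1/7*0 = 0)
n(X(h(-3), -5))**3 = 0**3 = 0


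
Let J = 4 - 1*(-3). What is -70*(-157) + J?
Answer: 10997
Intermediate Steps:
J = 7 (J = 4 + 3 = 7)
-70*(-157) + J = -70*(-157) + 7 = 10990 + 7 = 10997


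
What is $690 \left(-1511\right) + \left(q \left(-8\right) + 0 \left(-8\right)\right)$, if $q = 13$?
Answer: $-1042694$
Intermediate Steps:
$690 \left(-1511\right) + \left(q \left(-8\right) + 0 \left(-8\right)\right) = 690 \left(-1511\right) + \left(13 \left(-8\right) + 0 \left(-8\right)\right) = -1042590 + \left(-104 + 0\right) = -1042590 - 104 = -1042694$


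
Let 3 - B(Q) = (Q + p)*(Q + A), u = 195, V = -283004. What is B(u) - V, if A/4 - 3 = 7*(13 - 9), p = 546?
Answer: 46628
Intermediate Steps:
A = 124 (A = 12 + 4*(7*(13 - 9)) = 12 + 4*(7*4) = 12 + 4*28 = 12 + 112 = 124)
B(Q) = 3 - (124 + Q)*(546 + Q) (B(Q) = 3 - (Q + 546)*(Q + 124) = 3 - (546 + Q)*(124 + Q) = 3 - (124 + Q)*(546 + Q))
B(u) - V = (-67701 - 1*195² - 670*195) - 1*(-283004) = (-67701 - 1*38025 - 130650) + 283004 = (-67701 - 38025 - 130650) + 283004 = -236376 + 283004 = 46628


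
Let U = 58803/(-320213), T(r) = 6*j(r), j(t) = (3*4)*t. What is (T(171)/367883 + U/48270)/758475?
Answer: 63427010042357/1437626248263972407250 ≈ 4.4119e-8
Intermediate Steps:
j(t) = 12*t
T(r) = 72*r (T(r) = 6*(12*r) = 72*r)
U = -58803/320213 (U = 58803*(-1/320213) = -58803/320213 ≈ -0.18364)
(T(171)/367883 + U/48270)/758475 = ((72*171)/367883 - 58803/320213/48270)/758475 = (12312*(1/367883) - 58803/320213*1/48270)*(1/758475) = (12312/367883 - 19601/5152227170)*(1/758475) = (63427010042357/1895416787981110)*(1/758475) = 63427010042357/1437626248263972407250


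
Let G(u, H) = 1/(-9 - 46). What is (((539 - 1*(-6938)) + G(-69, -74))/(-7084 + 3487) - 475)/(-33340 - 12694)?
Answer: 31460953/3035712130 ≈ 0.010364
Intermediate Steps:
G(u, H) = -1/55 (G(u, H) = 1/(-55) = -1/55)
(((539 - 1*(-6938)) + G(-69, -74))/(-7084 + 3487) - 475)/(-33340 - 12694) = (((539 - 1*(-6938)) - 1/55)/(-7084 + 3487) - 475)/(-33340 - 12694) = (((539 + 6938) - 1/55)/(-3597) - 475)/(-46034) = ((7477 - 1/55)*(-1/3597) - 475)*(-1/46034) = ((411234/55)*(-1/3597) - 475)*(-1/46034) = (-137078/65945 - 475)*(-1/46034) = -31460953/65945*(-1/46034) = 31460953/3035712130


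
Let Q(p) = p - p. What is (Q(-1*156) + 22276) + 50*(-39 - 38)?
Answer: 18426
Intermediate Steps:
Q(p) = 0
(Q(-1*156) + 22276) + 50*(-39 - 38) = (0 + 22276) + 50*(-39 - 38) = 22276 + 50*(-77) = 22276 - 3850 = 18426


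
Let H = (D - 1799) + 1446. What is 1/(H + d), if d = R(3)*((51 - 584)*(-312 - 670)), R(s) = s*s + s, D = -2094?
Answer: 1/6278425 ≈ 1.5928e-7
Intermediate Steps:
R(s) = s + s² (R(s) = s² + s = s + s²)
H = -2447 (H = (-2094 - 1799) + 1446 = -3893 + 1446 = -2447)
d = 6280872 (d = (3*(1 + 3))*((51 - 584)*(-312 - 670)) = (3*4)*(-533*(-982)) = 12*523406 = 6280872)
1/(H + d) = 1/(-2447 + 6280872) = 1/6278425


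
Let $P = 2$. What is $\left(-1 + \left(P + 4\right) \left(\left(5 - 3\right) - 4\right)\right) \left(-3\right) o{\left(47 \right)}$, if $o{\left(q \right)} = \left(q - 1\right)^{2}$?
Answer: $82524$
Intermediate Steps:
$o{\left(q \right)} = \left(-1 + q\right)^{2}$
$\left(-1 + \left(P + 4\right) \left(\left(5 - 3\right) - 4\right)\right) \left(-3\right) o{\left(47 \right)} = \left(-1 + \left(2 + 4\right) \left(\left(5 - 3\right) - 4\right)\right) \left(-3\right) \left(-1 + 47\right)^{2} = \left(-1 + 6 \left(2 - 4\right)\right) \left(-3\right) 46^{2} = \left(-1 + 6 \left(-2\right)\right) \left(-3\right) 2116 = \left(-1 - 12\right) \left(-3\right) 2116 = \left(-13\right) \left(-3\right) 2116 = 39 \cdot 2116 = 82524$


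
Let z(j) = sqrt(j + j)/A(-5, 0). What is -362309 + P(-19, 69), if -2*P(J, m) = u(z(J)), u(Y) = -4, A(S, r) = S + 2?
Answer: -362307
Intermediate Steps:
A(S, r) = 2 + S
z(j) = -sqrt(2)*sqrt(j)/3 (z(j) = sqrt(j + j)/(2 - 5) = sqrt(2*j)/(-3) = (sqrt(2)*sqrt(j))*(-1/3) = -sqrt(2)*sqrt(j)/3)
P(J, m) = 2 (P(J, m) = -1/2*(-4) = 2)
-362309 + P(-19, 69) = -362309 + 2 = -362307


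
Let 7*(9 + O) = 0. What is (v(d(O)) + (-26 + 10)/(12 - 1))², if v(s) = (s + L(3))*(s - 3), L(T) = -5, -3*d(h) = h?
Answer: 256/121 ≈ 2.1157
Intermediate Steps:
O = -9 (O = -9 + (⅐)*0 = -9 + 0 = -9)
d(h) = -h/3
v(s) = (-5 + s)*(-3 + s) (v(s) = (s - 5)*(s - 3) = (-5 + s)*(-3 + s))
(v(d(O)) + (-26 + 10)/(12 - 1))² = ((15 + (-⅓*(-9))² - (-8)*(-9)/3) + (-26 + 10)/(12 - 1))² = ((15 + 3² - 8*3) - 16/11)² = ((15 + 9 - 24) - 16*1/11)² = (0 - 16/11)² = (-16/11)² = 256/121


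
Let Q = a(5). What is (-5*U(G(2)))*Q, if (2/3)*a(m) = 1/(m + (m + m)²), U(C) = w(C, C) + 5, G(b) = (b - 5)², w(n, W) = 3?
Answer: -4/7 ≈ -0.57143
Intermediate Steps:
G(b) = (-5 + b)²
U(C) = 8 (U(C) = 3 + 5 = 8)
a(m) = 3/(2*(m + 4*m²)) (a(m) = 3/(2*(m + (m + m)²)) = 3/(2*(m + (2*m)²)) = 3/(2*(m + 4*m²)))
Q = 1/70 (Q = (3/2)/(5*(1 + 4*5)) = (3/2)*(⅕)/(1 + 20) = (3/2)*(⅕)/21 = (3/2)*(⅕)*(1/21) = 1/70 ≈ 0.014286)
(-5*U(G(2)))*Q = -5*8*(1/70) = -40*1/70 = -4/7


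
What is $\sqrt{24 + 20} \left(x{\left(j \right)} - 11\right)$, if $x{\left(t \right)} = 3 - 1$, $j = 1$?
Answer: $- 18 \sqrt{11} \approx -59.699$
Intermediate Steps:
$x{\left(t \right)} = 2$
$\sqrt{24 + 20} \left(x{\left(j \right)} - 11\right) = \sqrt{24 + 20} \left(2 - 11\right) = \sqrt{44} \left(-9\right) = 2 \sqrt{11} \left(-9\right) = - 18 \sqrt{11}$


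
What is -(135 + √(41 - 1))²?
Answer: -18265 - 540*√10 ≈ -19973.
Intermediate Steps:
-(135 + √(41 - 1))² = -(135 + √40)² = -(135 + 2*√10)²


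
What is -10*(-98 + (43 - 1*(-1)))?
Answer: 540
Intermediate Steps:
-10*(-98 + (43 - 1*(-1))) = -10*(-98 + (43 + 1)) = -10*(-98 + 44) = -10*(-54) = 540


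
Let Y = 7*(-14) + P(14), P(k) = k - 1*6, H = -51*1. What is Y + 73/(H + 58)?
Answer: -557/7 ≈ -79.571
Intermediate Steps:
H = -51
P(k) = -6 + k (P(k) = k - 6 = -6 + k)
Y = -90 (Y = 7*(-14) + (-6 + 14) = -98 + 8 = -90)
Y + 73/(H + 58) = -90 + 73/(-51 + 58) = -90 + 73/7 = -557/7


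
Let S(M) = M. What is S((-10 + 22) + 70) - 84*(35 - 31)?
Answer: -254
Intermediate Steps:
S((-10 + 22) + 70) - 84*(35 - 31) = ((-10 + 22) + 70) - 84*(35 - 31) = (12 + 70) - 84*4 = 82 - 336 = -254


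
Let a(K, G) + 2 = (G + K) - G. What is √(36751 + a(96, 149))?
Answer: √36845 ≈ 191.95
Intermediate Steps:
a(K, G) = -2 + K (a(K, G) = -2 + ((G + K) - G) = -2 + K)
√(36751 + a(96, 149)) = √(36751 + (-2 + 96)) = √(36751 + 94) = √36845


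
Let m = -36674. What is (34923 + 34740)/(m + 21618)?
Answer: -69663/15056 ≈ -4.6269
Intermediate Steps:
(34923 + 34740)/(m + 21618) = (34923 + 34740)/(-36674 + 21618) = 69663/(-15056) = 69663*(-1/15056) = -69663/15056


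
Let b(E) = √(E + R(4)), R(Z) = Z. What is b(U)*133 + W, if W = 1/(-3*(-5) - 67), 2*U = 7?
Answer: -1/52 + 133*√30/2 ≈ 364.22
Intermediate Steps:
U = 7/2 (U = (½)*7 = 7/2 ≈ 3.5000)
b(E) = √(4 + E) (b(E) = √(E + 4) = √(4 + E))
W = -1/52 (W = 1/(15 - 67) = 1/(-52) = -1/52 ≈ -0.019231)
b(U)*133 + W = √(4 + 7/2)*133 - 1/52 = √(15/2)*133 - 1/52 = (√30/2)*133 - 1/52 = 133*√30/2 - 1/52 = -1/52 + 133*√30/2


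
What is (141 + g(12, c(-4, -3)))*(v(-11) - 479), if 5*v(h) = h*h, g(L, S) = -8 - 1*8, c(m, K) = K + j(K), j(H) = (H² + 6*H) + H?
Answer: -56850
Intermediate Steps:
j(H) = H² + 7*H
c(m, K) = K + K*(7 + K)
g(L, S) = -16 (g(L, S) = -8 - 8 = -16)
v(h) = h²/5 (v(h) = (h*h)/5 = h²/5)
(141 + g(12, c(-4, -3)))*(v(-11) - 479) = (141 - 16)*((⅕)*(-11)² - 479) = 125*((⅕)*121 - 479) = 125*(121/5 - 479) = 125*(-2274/5) = -56850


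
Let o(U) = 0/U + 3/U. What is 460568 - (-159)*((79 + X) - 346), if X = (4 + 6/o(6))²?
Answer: 458819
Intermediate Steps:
o(U) = 3/U (o(U) = 0 + 3/U = 3/U)
X = 256 (X = (4 + 6/((3/6)))² = (4 + 6/((3*(⅙))))² = (4 + 6/(½))² = (4 + 6*2)² = (4 + 12)² = 16² = 256)
460568 - (-159)*((79 + X) - 346) = 460568 - (-159)*((79 + 256) - 346) = 460568 - (-159)*(335 - 346) = 460568 - (-159)*(-11) = 460568 - 1*1749 = 460568 - 1749 = 458819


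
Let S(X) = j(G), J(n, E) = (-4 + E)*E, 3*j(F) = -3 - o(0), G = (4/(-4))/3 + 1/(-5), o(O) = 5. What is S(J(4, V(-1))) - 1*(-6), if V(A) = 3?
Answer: 10/3 ≈ 3.3333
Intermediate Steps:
G = -8/15 (G = (4*(-¼))*(⅓) + 1*(-⅕) = -1*⅓ - ⅕ = -⅓ - ⅕ = -8/15 ≈ -0.53333)
j(F) = -8/3 (j(F) = (-3 - 1*5)/3 = (-3 - 5)/3 = (⅓)*(-8) = -8/3)
J(n, E) = E*(-4 + E)
S(X) = -8/3
S(J(4, V(-1))) - 1*(-6) = -8/3 - 1*(-6) = -8/3 + 6 = 10/3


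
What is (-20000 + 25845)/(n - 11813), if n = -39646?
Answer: -5845/51459 ≈ -0.11359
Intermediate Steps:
(-20000 + 25845)/(n - 11813) = (-20000 + 25845)/(-39646 - 11813) = 5845/(-51459) = 5845*(-1/51459) = -5845/51459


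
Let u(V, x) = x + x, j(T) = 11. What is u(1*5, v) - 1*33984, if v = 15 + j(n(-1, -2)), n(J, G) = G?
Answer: -33932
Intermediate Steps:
v = 26 (v = 15 + 11 = 26)
u(V, x) = 2*x
u(1*5, v) - 1*33984 = 2*26 - 1*33984 = 52 - 33984 = -33932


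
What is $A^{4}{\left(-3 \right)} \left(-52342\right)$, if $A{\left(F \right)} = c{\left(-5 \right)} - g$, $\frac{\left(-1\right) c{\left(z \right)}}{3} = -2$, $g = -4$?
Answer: $-523420000$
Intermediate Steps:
$c{\left(z \right)} = 6$ ($c{\left(z \right)} = \left(-3\right) \left(-2\right) = 6$)
$A{\left(F \right)} = 10$ ($A{\left(F \right)} = 6 - -4 = 6 + 4 = 10$)
$A^{4}{\left(-3 \right)} \left(-52342\right) = 10^{4} \left(-52342\right) = 10000 \left(-52342\right) = -523420000$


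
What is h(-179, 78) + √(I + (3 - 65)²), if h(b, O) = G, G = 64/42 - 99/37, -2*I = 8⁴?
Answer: -895/777 + 2*√449 ≈ 41.227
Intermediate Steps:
I = -2048 (I = -½*8⁴ = -½*4096 = -2048)
G = -895/777 (G = 64*(1/42) - 99*1/37 = 32/21 - 99/37 = -895/777 ≈ -1.1519)
h(b, O) = -895/777
h(-179, 78) + √(I + (3 - 65)²) = -895/777 + √(-2048 + (3 - 65)²) = -895/777 + √(-2048 + (-62)²) = -895/777 + √(-2048 + 3844) = -895/777 + √1796 = -895/777 + 2*√449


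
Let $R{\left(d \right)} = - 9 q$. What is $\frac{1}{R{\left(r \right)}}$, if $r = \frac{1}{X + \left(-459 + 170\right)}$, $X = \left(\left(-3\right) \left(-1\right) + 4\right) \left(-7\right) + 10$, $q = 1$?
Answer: $- \frac{1}{9} \approx -0.11111$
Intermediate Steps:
$X = -39$ ($X = \left(3 + 4\right) \left(-7\right) + 10 = 7 \left(-7\right) + 10 = -49 + 10 = -39$)
$r = - \frac{1}{328}$ ($r = \frac{1}{-39 + \left(-459 + 170\right)} = \frac{1}{-39 - 289} = \frac{1}{-328} = - \frac{1}{328} \approx -0.0030488$)
$R{\left(d \right)} = -9$ ($R{\left(d \right)} = \left(-9\right) 1 = -9$)
$\frac{1}{R{\left(r \right)}} = \frac{1}{-9} = - \frac{1}{9}$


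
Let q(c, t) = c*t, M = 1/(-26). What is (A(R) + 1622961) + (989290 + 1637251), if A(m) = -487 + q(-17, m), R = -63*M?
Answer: 110473319/26 ≈ 4.2490e+6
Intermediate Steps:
M = -1/26 ≈ -0.038462
R = 63/26 (R = -63*(-1/26) = 63/26 ≈ 2.4231)
A(m) = -487 - 17*m
(A(R) + 1622961) + (989290 + 1637251) = ((-487 - 17*63/26) + 1622961) + (989290 + 1637251) = ((-487 - 1071/26) + 1622961) + 2626541 = (-13733/26 + 1622961) + 2626541 = 42183253/26 + 2626541 = 110473319/26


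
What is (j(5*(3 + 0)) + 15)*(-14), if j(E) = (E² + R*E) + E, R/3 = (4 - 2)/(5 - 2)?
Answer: -3990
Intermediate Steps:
R = 2 (R = 3*((4 - 2)/(5 - 2)) = 3*(2/3) = 3*(2*(⅓)) = 3*(⅔) = 2)
j(E) = E² + 3*E (j(E) = (E² + 2*E) + E = E² + 3*E)
(j(5*(3 + 0)) + 15)*(-14) = ((5*(3 + 0))*(3 + 5*(3 + 0)) + 15)*(-14) = ((5*3)*(3 + 5*3) + 15)*(-14) = (15*(3 + 15) + 15)*(-14) = (15*18 + 15)*(-14) = (270 + 15)*(-14) = 285*(-14) = -3990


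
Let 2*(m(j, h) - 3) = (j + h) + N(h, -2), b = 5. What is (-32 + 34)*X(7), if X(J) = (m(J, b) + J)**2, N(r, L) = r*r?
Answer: 3249/2 ≈ 1624.5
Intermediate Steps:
N(r, L) = r**2
m(j, h) = 3 + h/2 + j/2 + h**2/2 (m(j, h) = 3 + ((j + h) + h**2)/2 = 3 + ((h + j) + h**2)/2 = 3 + (h + j + h**2)/2 = 3 + (h/2 + j/2 + h**2/2) = 3 + h/2 + j/2 + h**2/2)
X(J) = (18 + 3*J/2)**2 (X(J) = ((3 + (1/2)*5 + J/2 + (1/2)*5**2) + J)**2 = ((3 + 5/2 + J/2 + (1/2)*25) + J)**2 = ((3 + 5/2 + J/2 + 25/2) + J)**2 = ((18 + J/2) + J)**2 = (18 + 3*J/2)**2)
(-32 + 34)*X(7) = (-32 + 34)*(9*(12 + 7)**2/4) = 2*((9/4)*19**2) = 2*((9/4)*361) = 2*(3249/4) = 3249/2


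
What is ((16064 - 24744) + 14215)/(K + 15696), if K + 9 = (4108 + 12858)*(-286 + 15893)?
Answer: 5535/264804049 ≈ 2.0902e-5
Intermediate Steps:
K = 264788353 (K = -9 + (4108 + 12858)*(-286 + 15893) = -9 + 16966*15607 = -9 + 264788362 = 264788353)
((16064 - 24744) + 14215)/(K + 15696) = ((16064 - 24744) + 14215)/(264788353 + 15696) = (-8680 + 14215)/264804049 = 5535*(1/264804049) = 5535/264804049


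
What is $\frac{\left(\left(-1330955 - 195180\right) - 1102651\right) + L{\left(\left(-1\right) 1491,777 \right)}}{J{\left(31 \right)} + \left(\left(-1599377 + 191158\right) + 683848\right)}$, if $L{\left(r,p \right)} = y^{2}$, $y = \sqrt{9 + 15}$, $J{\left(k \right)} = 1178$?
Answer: $\frac{2628762}{723193} \approx 3.6349$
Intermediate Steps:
$y = 2 \sqrt{6}$ ($y = \sqrt{24} = 2 \sqrt{6} \approx 4.899$)
$L{\left(r,p \right)} = 24$ ($L{\left(r,p \right)} = \left(2 \sqrt{6}\right)^{2} = 24$)
$\frac{\left(\left(-1330955 - 195180\right) - 1102651\right) + L{\left(\left(-1\right) 1491,777 \right)}}{J{\left(31 \right)} + \left(\left(-1599377 + 191158\right) + 683848\right)} = \frac{\left(\left(-1330955 - 195180\right) - 1102651\right) + 24}{1178 + \left(\left(-1599377 + 191158\right) + 683848\right)} = \frac{\left(-1526135 - 1102651\right) + 24}{1178 + \left(-1408219 + 683848\right)} = \frac{-2628786 + 24}{1178 - 724371} = - \frac{2628762}{-723193} = \left(-2628762\right) \left(- \frac{1}{723193}\right) = \frac{2628762}{723193}$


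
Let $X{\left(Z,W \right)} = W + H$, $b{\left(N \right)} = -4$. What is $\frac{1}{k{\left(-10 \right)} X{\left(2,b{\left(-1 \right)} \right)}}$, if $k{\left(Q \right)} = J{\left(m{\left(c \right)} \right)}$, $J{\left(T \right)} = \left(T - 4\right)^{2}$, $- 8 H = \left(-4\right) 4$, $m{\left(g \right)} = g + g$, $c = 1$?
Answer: $- \frac{1}{8} \approx -0.125$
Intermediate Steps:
$m{\left(g \right)} = 2 g$
$H = 2$ ($H = - \frac{\left(-4\right) 4}{8} = \left(- \frac{1}{8}\right) \left(-16\right) = 2$)
$J{\left(T \right)} = \left(-4 + T\right)^{2}$
$k{\left(Q \right)} = 4$ ($k{\left(Q \right)} = \left(-4 + 2 \cdot 1\right)^{2} = \left(-4 + 2\right)^{2} = \left(-2\right)^{2} = 4$)
$X{\left(Z,W \right)} = 2 + W$ ($X{\left(Z,W \right)} = W + 2 = 2 + W$)
$\frac{1}{k{\left(-10 \right)} X{\left(2,b{\left(-1 \right)} \right)}} = \frac{1}{4 \left(2 - 4\right)} = \frac{1}{4 \left(-2\right)} = \frac{1}{-8} = - \frac{1}{8}$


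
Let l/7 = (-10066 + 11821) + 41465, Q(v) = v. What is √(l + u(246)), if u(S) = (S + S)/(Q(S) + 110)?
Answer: √2396430287/89 ≈ 550.04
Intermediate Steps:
l = 302540 (l = 7*((-10066 + 11821) + 41465) = 7*(1755 + 41465) = 7*43220 = 302540)
u(S) = 2*S/(110 + S) (u(S) = (S + S)/(S + 110) = (2*S)/(110 + S) = 2*S/(110 + S))
√(l + u(246)) = √(302540 + 2*246/(110 + 246)) = √(302540 + 2*246/356) = √(302540 + 2*246*(1/356)) = √(302540 + 123/89) = √(26926183/89) = √2396430287/89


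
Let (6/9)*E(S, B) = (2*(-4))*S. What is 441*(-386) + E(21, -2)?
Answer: -170478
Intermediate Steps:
E(S, B) = -12*S (E(S, B) = 3*((2*(-4))*S)/2 = 3*(-8*S)/2 = -12*S)
441*(-386) + E(21, -2) = 441*(-386) - 12*21 = -170226 - 252 = -170478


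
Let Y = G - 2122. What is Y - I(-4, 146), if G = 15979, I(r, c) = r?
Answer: 13861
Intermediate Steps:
Y = 13857 (Y = 15979 - 2122 = 13857)
Y - I(-4, 146) = 13857 - 1*(-4) = 13857 + 4 = 13861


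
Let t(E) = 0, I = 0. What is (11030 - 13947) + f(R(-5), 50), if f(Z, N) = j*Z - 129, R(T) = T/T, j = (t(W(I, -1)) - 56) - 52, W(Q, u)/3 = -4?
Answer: -3154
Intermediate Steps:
W(Q, u) = -12 (W(Q, u) = 3*(-4) = -12)
j = -108 (j = (0 - 56) - 52 = -56 - 52 = -108)
R(T) = 1
f(Z, N) = -129 - 108*Z (f(Z, N) = -108*Z - 129 = -129 - 108*Z)
(11030 - 13947) + f(R(-5), 50) = (11030 - 13947) + (-129 - 108*1) = -2917 + (-129 - 108) = -2917 - 237 = -3154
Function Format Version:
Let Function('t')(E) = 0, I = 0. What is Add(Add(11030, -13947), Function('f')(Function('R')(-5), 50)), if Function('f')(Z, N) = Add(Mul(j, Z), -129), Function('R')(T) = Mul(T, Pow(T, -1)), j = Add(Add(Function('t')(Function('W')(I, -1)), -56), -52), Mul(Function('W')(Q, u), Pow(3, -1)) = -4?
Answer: -3154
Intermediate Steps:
Function('W')(Q, u) = -12 (Function('W')(Q, u) = Mul(3, -4) = -12)
j = -108 (j = Add(Add(0, -56), -52) = Add(-56, -52) = -108)
Function('R')(T) = 1
Function('f')(Z, N) = Add(-129, Mul(-108, Z)) (Function('f')(Z, N) = Add(Mul(-108, Z), -129) = Add(-129, Mul(-108, Z)))
Add(Add(11030, -13947), Function('f')(Function('R')(-5), 50)) = Add(Add(11030, -13947), Add(-129, Mul(-108, 1))) = Add(-2917, Add(-129, -108)) = Add(-2917, -237) = -3154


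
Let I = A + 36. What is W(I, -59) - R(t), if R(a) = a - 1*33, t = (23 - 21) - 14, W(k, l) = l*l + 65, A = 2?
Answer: 3591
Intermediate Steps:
I = 38 (I = 2 + 36 = 38)
W(k, l) = 65 + l² (W(k, l) = l² + 65 = 65 + l²)
t = -12 (t = 2 - 14 = -12)
R(a) = -33 + a (R(a) = a - 33 = -33 + a)
W(I, -59) - R(t) = (65 + (-59)²) - (-33 - 12) = (65 + 3481) - 1*(-45) = 3546 + 45 = 3591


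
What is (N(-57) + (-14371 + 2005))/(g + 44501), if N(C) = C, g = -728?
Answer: -4141/14591 ≈ -0.28380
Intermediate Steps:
(N(-57) + (-14371 + 2005))/(g + 44501) = (-57 + (-14371 + 2005))/(-728 + 44501) = (-57 - 12366)/43773 = -12423*1/43773 = -4141/14591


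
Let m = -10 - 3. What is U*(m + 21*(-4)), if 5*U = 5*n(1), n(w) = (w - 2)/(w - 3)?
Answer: -97/2 ≈ -48.500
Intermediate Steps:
n(w) = (-2 + w)/(-3 + w)
m = -13
U = 1/2 (U = (5*((-2 + 1)/(-3 + 1)))/5 = (5*(-1/(-2)))/5 = (5*(-1/2*(-1)))/5 = (5*(1/2))/5 = (1/5)*(5/2) = 1/2 ≈ 0.50000)
U*(m + 21*(-4)) = (-13 + 21*(-4))/2 = (-13 - 84)/2 = (1/2)*(-97) = -97/2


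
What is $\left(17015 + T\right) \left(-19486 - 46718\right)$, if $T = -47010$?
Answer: $1985788980$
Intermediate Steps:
$\left(17015 + T\right) \left(-19486 - 46718\right) = \left(17015 - 47010\right) \left(-19486 - 46718\right) = \left(-29995\right) \left(-66204\right) = 1985788980$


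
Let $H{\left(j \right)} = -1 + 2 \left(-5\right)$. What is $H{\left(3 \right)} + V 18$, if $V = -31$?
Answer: $-569$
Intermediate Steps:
$H{\left(j \right)} = -11$ ($H{\left(j \right)} = -1 - 10 = -11$)
$H{\left(3 \right)} + V 18 = -11 - 558 = -569$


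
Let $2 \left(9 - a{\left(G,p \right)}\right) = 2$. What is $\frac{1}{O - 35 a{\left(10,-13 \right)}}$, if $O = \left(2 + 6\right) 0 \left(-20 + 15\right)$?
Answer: $- \frac{1}{280} \approx -0.0035714$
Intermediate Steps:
$a{\left(G,p \right)} = 8$ ($a{\left(G,p \right)} = 9 - 1 = 8$)
$O = 0$ ($O = 8 \cdot 0 \left(-5\right) = 0 \left(-5\right) = 0$)
$\frac{1}{O - 35 a{\left(10,-13 \right)}} = \frac{1}{0 - 280} = \frac{1}{-280} = - \frac{1}{280}$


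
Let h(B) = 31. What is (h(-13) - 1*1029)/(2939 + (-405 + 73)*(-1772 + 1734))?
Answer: -998/15555 ≈ -0.064159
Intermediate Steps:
(h(-13) - 1*1029)/(2939 + (-405 + 73)*(-1772 + 1734)) = (31 - 1*1029)/(2939 + (-405 + 73)*(-1772 + 1734)) = (31 - 1029)/(2939 - 332*(-38)) = -998/(2939 + 12616) = -998/15555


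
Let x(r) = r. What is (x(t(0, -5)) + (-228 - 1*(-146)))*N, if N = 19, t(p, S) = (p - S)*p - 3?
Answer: -1615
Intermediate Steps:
t(p, S) = -3 + p*(p - S) (t(p, S) = p*(p - S) - 3 = -3 + p*(p - S))
(x(t(0, -5)) + (-228 - 1*(-146)))*N = ((-3 + 0² - 1*(-5)*0) + (-228 - 1*(-146)))*19 = ((-3 + 0 + 0) + (-228 + 146))*19 = (-3 - 82)*19 = -85*19 = -1615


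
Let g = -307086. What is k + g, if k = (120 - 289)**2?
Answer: -278525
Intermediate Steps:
k = 28561 (k = (-169)**2 = 28561)
k + g = 28561 - 307086 = -278525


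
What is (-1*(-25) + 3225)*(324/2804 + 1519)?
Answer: 3460925000/701 ≈ 4.9371e+6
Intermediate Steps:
(-1*(-25) + 3225)*(324/2804 + 1519) = (25 + 3225)*(324*(1/2804) + 1519) = 3250*(81/701 + 1519) = 3250*(1064900/701) = 3460925000/701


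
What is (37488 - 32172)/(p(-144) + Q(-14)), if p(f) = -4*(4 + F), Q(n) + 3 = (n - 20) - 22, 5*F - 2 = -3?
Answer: -26580/371 ≈ -71.644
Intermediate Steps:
F = -⅕ (F = ⅖ + (⅕)*(-3) = ⅖ - ⅗ = -⅕ ≈ -0.20000)
Q(n) = -45 + n (Q(n) = -3 + ((n - 20) - 22) = -3 + ((-20 + n) - 22) = -3 + (-42 + n) = -45 + n)
p(f) = -76/5 (p(f) = -4*(4 - ⅕) = -4*19/5 = -76/5)
(37488 - 32172)/(p(-144) + Q(-14)) = (37488 - 32172)/(-76/5 + (-45 - 14)) = 5316/(-76/5 - 59) = 5316/(-371/5) = 5316*(-5/371) = -26580/371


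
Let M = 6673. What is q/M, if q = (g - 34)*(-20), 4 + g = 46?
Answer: -160/6673 ≈ -0.023977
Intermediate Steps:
g = 42 (g = -4 + 46 = 42)
q = -160 (q = (42 - 34)*(-20) = 8*(-20) = -160)
q/M = -160/6673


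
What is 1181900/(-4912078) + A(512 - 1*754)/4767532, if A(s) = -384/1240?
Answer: -109173234594218/453733225372735 ≈ -0.24061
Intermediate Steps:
A(s) = -48/155 (A(s) = -384*1/1240 = -48/155)
1181900/(-4912078) + A(512 - 1*754)/4767532 = 1181900/(-4912078) - 48/155/4767532 = 1181900*(-1/4912078) - 48/155*1/4767532 = -590950/2456039 - 12/184741865 = -109173234594218/453733225372735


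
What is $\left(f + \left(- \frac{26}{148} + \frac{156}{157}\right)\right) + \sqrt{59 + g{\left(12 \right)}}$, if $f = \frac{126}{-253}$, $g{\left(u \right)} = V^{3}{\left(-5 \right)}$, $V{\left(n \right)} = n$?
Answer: $\frac{940391}{2939354} + i \sqrt{66} \approx 0.31993 + 8.124 i$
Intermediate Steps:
$g{\left(u \right)} = -125$ ($g{\left(u \right)} = \left(-5\right)^{3} = -125$)
$f = - \frac{126}{253}$ ($f = 126 \left(- \frac{1}{253}\right) = - \frac{126}{253} \approx -0.49802$)
$\left(f + \left(- \frac{26}{148} + \frac{156}{157}\right)\right) + \sqrt{59 + g{\left(12 \right)}} = \left(- \frac{126}{253} + \left(- \frac{26}{148} + \frac{156}{157}\right)\right) + \sqrt{59 - 125} = \left(- \frac{126}{253} + \left(\left(-26\right) \frac{1}{148} + 156 \cdot \frac{1}{157}\right)\right) + \sqrt{-66} = \left(- \frac{126}{253} + \left(- \frac{13}{74} + \frac{156}{157}\right)\right) + i \sqrt{66} = \left(- \frac{126}{253} + \frac{9503}{11618}\right) + i \sqrt{66} = \frac{940391}{2939354} + i \sqrt{66}$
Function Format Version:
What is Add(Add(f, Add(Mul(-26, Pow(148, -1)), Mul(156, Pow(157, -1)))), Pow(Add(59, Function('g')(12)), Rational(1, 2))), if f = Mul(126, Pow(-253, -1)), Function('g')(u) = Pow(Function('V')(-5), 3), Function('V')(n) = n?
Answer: Add(Rational(940391, 2939354), Mul(I, Pow(66, Rational(1, 2)))) ≈ Add(0.31993, Mul(8.1240, I))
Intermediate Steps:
Function('g')(u) = -125 (Function('g')(u) = Pow(-5, 3) = -125)
f = Rational(-126, 253) (f = Mul(126, Rational(-1, 253)) = Rational(-126, 253) ≈ -0.49802)
Add(Add(f, Add(Mul(-26, Pow(148, -1)), Mul(156, Pow(157, -1)))), Pow(Add(59, Function('g')(12)), Rational(1, 2))) = Add(Add(Rational(-126, 253), Add(Mul(-26, Pow(148, -1)), Mul(156, Pow(157, -1)))), Pow(Add(59, -125), Rational(1, 2))) = Add(Add(Rational(-126, 253), Add(Mul(-26, Rational(1, 148)), Mul(156, Rational(1, 157)))), Pow(-66, Rational(1, 2))) = Add(Add(Rational(-126, 253), Add(Rational(-13, 74), Rational(156, 157))), Mul(I, Pow(66, Rational(1, 2)))) = Add(Add(Rational(-126, 253), Rational(9503, 11618)), Mul(I, Pow(66, Rational(1, 2)))) = Add(Rational(940391, 2939354), Mul(I, Pow(66, Rational(1, 2))))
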